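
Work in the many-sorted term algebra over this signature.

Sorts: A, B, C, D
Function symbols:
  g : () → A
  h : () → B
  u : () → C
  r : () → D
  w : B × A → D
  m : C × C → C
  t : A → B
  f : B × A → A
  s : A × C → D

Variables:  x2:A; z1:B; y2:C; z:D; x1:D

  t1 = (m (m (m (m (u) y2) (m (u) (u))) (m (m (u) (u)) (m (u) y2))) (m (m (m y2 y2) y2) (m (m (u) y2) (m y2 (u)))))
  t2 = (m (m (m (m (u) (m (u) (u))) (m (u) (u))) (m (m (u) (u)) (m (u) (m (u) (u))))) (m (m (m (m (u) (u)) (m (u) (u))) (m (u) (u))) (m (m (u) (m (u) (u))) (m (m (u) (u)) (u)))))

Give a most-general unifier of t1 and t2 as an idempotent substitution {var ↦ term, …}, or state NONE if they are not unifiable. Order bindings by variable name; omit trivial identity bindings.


{y2 ↦ (m (u) (u))}


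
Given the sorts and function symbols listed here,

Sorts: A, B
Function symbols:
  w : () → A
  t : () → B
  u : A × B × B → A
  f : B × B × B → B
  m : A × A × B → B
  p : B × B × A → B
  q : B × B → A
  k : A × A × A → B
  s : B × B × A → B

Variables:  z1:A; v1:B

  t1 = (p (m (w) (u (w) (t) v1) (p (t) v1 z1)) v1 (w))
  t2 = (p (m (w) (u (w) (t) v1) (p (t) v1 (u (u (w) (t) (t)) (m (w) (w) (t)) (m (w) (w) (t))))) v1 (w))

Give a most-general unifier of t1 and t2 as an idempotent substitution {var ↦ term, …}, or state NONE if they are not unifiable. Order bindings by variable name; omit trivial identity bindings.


{z1 ↦ (u (u (w) (t) (t)) (m (w) (w) (t)) (m (w) (w) (t)))}


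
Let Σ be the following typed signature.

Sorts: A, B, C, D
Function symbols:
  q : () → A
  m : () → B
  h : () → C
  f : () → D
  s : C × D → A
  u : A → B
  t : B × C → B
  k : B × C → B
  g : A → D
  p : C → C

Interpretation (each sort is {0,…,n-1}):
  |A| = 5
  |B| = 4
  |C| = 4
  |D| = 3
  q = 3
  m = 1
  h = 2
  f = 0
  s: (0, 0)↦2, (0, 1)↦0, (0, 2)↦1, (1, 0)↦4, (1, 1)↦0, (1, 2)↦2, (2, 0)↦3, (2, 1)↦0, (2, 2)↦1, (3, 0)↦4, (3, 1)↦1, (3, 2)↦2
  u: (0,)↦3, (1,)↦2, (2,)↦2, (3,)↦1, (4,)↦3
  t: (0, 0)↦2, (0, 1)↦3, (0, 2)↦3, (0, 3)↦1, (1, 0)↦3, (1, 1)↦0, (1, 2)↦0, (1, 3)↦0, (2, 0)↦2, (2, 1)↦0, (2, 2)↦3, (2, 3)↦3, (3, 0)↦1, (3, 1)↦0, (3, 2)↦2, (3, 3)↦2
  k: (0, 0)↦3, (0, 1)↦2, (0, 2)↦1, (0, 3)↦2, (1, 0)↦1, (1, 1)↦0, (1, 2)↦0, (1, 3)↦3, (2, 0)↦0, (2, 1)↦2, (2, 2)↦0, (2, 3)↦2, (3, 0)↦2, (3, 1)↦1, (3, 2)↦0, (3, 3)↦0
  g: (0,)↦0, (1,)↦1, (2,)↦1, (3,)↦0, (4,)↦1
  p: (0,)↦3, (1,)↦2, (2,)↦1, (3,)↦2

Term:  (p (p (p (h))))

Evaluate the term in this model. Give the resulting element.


  h = 2
  (p (h)) = p(2,) = 1
  (p (p (h))) = p(1,) = 2
  (p (p (p (h)))) = p(2,) = 1

value = 1


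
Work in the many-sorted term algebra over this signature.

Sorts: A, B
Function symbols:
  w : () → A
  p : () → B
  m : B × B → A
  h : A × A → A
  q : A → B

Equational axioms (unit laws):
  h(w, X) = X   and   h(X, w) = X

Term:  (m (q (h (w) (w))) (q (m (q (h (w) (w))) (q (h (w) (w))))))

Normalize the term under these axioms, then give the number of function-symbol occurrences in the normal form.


size = 9

1. (m (q (h (w) (w))) (q (m (q (h (w) (w))) (q (h (w) (w))))))  →  (m (q (w)) (q (m (q (h (w) (w))) (q (h (w) (w))))))
2. (m (q (w)) (q (m (q (h (w) (w))) (q (h (w) (w))))))  →  (m (q (w)) (q (m (q (w)) (q (h (w) (w))))))
3. (m (q (w)) (q (m (q (w)) (q (h (w) (w))))))  →  (m (q (w)) (q (m (q (w)) (q (w)))))
normal form: (m (q (w)) (q (m (q (w)) (q (w)))))


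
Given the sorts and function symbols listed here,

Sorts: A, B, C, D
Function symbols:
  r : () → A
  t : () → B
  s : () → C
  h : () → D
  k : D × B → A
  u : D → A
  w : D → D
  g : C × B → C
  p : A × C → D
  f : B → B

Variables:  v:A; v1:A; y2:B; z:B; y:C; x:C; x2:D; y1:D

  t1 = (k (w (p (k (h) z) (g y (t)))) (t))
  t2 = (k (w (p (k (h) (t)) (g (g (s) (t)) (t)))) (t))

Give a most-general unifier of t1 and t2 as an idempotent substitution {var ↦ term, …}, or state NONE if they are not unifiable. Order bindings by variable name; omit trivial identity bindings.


{y ↦ (g (s) (t)), z ↦ (t)}


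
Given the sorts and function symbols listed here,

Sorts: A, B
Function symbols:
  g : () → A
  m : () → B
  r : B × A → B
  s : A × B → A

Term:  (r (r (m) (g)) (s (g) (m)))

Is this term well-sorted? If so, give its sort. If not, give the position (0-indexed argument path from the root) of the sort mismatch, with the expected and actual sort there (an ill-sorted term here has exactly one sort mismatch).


well-sorted; sort = B

    (m) : B
    (g) : A
  (r (m) (g)) : B
    (g) : A
    (m) : B
  (s (g) (m)) : A
(r (r (m) (g)) (s (g) (m))) : B


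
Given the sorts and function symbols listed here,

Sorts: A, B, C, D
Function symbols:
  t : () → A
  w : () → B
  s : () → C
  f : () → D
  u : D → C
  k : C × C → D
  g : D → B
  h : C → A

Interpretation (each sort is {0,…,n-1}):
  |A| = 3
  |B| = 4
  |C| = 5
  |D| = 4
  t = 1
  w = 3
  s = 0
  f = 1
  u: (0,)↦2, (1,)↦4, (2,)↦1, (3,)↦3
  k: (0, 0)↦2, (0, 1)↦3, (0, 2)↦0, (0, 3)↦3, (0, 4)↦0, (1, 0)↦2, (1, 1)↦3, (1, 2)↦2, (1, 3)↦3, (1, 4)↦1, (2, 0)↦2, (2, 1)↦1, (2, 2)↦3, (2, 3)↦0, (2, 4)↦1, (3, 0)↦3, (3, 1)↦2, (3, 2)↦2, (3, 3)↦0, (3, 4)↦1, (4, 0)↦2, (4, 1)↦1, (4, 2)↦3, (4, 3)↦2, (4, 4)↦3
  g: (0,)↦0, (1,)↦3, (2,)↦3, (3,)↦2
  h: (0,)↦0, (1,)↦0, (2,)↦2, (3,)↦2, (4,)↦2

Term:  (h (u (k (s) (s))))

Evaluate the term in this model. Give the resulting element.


  s = 0
  s = 0
  (k (s) (s)) = k(0, 0) = 2
  (u (k (s) (s))) = u(2,) = 1
  (h (u (k (s) (s)))) = h(1,) = 0

value = 0


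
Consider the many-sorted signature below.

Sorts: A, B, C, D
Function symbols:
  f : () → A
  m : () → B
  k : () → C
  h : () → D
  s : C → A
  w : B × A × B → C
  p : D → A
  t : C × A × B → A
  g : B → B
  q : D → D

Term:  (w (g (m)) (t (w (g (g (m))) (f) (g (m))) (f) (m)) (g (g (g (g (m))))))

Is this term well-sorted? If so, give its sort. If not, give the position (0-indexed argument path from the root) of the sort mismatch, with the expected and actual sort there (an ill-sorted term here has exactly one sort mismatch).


well-sorted; sort = C

    (m) : B
  (g (m)) : B
          (m) : B
        (g (m)) : B
      (g (g (m))) : B
      (f) : A
        (m) : B
      (g (m)) : B
    (w (g (g (m))) (f) (g (m))) : C
    (f) : A
    (m) : B
  (t (w (g (g (m))) (f) (g (m))) (f) (m)) : A
          (m) : B
        (g (m)) : B
      (g (g (m))) : B
    (g (g (g (m)))) : B
  (g (g (g (g (m))))) : B
(w (g (m)) (t (w (g (g (m))) (f) (g (m))) (f) (m)) (g (g (g (g (m)))))) : C


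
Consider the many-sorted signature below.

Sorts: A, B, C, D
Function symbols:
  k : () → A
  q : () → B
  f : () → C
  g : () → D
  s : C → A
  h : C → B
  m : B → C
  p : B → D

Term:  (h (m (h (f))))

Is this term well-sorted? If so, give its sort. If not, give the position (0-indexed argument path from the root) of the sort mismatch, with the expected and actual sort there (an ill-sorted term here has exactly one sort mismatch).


well-sorted; sort = B

      (f) : C
    (h (f)) : B
  (m (h (f))) : C
(h (m (h (f)))) : B


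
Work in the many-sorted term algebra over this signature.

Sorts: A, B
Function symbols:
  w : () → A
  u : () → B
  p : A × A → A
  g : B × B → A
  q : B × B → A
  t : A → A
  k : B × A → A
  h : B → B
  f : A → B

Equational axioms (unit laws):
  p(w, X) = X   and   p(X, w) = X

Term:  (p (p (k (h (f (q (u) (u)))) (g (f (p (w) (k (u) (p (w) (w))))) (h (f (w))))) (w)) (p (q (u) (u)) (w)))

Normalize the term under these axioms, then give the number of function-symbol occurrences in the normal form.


1. (p (p (k (h (f (q (u) (u)))) (g (f (p (w) (k (u) (p (w) (w))))) (h (f (w))))) (w)) (p (q (u) (u)) (w)))  →  (p (k (h (f (q (u) (u)))) (g (f (p (w) (k (u) (p (w) (w))))) (h (f (w))))) (p (q (u) (u)) (w)))
2. (p (k (h (f (q (u) (u)))) (g (f (p (w) (k (u) (p (w) (w))))) (h (f (w))))) (p (q (u) (u)) (w)))  →  (p (k (h (f (q (u) (u)))) (g (f (k (u) (p (w) (w)))) (h (f (w))))) (p (q (u) (u)) (w)))
3. (p (k (h (f (q (u) (u)))) (g (f (k (u) (p (w) (w)))) (h (f (w))))) (p (q (u) (u)) (w)))  →  (p (k (h (f (q (u) (u)))) (g (f (k (u) (w))) (h (f (w))))) (p (q (u) (u)) (w)))
4. (p (k (h (f (q (u) (u)))) (g (f (k (u) (w))) (h (f (w))))) (p (q (u) (u)) (w)))  →  (p (k (h (f (q (u) (u)))) (g (f (k (u) (w))) (h (f (w))))) (q (u) (u)))
normal form: (p (k (h (f (q (u) (u)))) (g (f (k (u) (w))) (h (f (w))))) (q (u) (u)))

size = 18


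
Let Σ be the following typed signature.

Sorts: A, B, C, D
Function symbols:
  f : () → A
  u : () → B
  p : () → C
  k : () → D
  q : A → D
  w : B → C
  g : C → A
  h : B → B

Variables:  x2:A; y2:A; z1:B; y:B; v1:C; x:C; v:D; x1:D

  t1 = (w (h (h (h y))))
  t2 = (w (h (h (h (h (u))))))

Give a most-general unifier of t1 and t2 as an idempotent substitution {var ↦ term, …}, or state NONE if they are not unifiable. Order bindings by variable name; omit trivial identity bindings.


{y ↦ (h (u))}


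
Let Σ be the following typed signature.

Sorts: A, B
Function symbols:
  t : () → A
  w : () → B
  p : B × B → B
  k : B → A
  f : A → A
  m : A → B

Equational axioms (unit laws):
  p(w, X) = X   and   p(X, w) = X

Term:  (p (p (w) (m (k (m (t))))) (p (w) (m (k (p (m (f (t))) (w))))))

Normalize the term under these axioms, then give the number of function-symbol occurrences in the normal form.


1. (p (p (w) (m (k (m (t))))) (p (w) (m (k (p (m (f (t))) (w))))))  →  (p (m (k (m (t)))) (p (w) (m (k (p (m (f (t))) (w))))))
2. (p (m (k (m (t)))) (p (w) (m (k (p (m (f (t))) (w))))))  →  (p (m (k (m (t)))) (m (k (p (m (f (t))) (w)))))
3. (p (m (k (m (t)))) (m (k (p (m (f (t))) (w)))))  →  (p (m (k (m (t)))) (m (k (m (f (t))))))
normal form: (p (m (k (m (t)))) (m (k (m (f (t))))))

size = 10


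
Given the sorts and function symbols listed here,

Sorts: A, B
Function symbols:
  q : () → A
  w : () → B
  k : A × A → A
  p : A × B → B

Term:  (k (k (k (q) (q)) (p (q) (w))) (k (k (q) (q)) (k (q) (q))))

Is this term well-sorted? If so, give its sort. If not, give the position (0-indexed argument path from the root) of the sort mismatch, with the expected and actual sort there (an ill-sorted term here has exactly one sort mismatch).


ill-sorted at position [0, 1]: expected A, got B

      (q) : A
      (q) : A
    (k (q) (q)) : A
      (q) : A
      (w) : B
    (p (q) (w)) : B
  (k (k (q) (q)) (p (q) (w))) : ✗ arg 1 at [0, 1] has sort B, expected A
      (q) : A
      (q) : A
    (k (q) (q)) : A
      (q) : A
      (q) : A
    (k (q) (q)) : A
  (k (k (q) (q)) (k (q) (q))) : A


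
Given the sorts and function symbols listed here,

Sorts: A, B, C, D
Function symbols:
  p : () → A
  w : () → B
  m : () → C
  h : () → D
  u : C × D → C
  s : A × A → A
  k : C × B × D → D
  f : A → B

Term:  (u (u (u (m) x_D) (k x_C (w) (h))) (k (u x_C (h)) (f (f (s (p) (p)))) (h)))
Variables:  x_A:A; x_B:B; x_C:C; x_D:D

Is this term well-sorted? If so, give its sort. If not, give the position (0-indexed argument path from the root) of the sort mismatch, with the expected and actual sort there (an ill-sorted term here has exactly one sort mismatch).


      (m) : C
      x_D : D
    (u (m) x_D) : C
      x_C : C
      (w) : B
      (h) : D
    (k x_C (w) (h)) : D
  (u (u (m) x_D) (k x_C (w) (h))) : C
      x_C : C
      (h) : D
    (u x_C (h)) : C
          (p) : A
          (p) : A
        (s (p) (p)) : A
      (f (s (p) (p))) : B
    (f (f (s (p) (p)))) : ✗ arg 0 at [1, 1, 0] has sort B, expected A
    (h) : D

ill-sorted at position [1, 1, 0]: expected A, got B


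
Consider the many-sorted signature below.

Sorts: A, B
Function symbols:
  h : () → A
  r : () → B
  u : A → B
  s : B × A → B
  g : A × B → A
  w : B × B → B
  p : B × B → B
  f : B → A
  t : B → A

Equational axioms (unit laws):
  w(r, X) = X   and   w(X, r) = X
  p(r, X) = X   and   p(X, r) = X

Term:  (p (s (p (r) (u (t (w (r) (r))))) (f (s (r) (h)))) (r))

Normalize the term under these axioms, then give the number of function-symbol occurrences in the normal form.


size = 8

1. (p (s (p (r) (u (t (w (r) (r))))) (f (s (r) (h)))) (r))  →  (s (p (r) (u (t (w (r) (r))))) (f (s (r) (h))))
2. (s (p (r) (u (t (w (r) (r))))) (f (s (r) (h))))  →  (s (u (t (w (r) (r)))) (f (s (r) (h))))
3. (s (u (t (w (r) (r)))) (f (s (r) (h))))  →  (s (u (t (r))) (f (s (r) (h))))
normal form: (s (u (t (r))) (f (s (r) (h))))


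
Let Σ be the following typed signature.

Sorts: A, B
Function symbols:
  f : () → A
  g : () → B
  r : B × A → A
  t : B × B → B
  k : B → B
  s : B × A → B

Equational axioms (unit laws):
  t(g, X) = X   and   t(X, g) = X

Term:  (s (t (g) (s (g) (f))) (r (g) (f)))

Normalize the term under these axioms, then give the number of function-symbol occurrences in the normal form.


1. (s (t (g) (s (g) (f))) (r (g) (f)))  →  (s (s (g) (f)) (r (g) (f)))
normal form: (s (s (g) (f)) (r (g) (f)))

size = 7


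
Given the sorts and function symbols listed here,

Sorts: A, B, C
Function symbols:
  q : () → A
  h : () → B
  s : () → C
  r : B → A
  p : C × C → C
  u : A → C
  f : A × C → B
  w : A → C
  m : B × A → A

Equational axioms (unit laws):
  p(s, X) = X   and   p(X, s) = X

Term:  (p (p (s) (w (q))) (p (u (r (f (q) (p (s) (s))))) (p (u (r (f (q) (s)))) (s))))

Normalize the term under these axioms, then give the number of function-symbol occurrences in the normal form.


size = 14

1. (p (p (s) (w (q))) (p (u (r (f (q) (p (s) (s))))) (p (u (r (f (q) (s)))) (s))))  →  (p (w (q)) (p (u (r (f (q) (p (s) (s))))) (p (u (r (f (q) (s)))) (s))))
2. (p (w (q)) (p (u (r (f (q) (p (s) (s))))) (p (u (r (f (q) (s)))) (s))))  →  (p (w (q)) (p (u (r (f (q) (s)))) (p (u (r (f (q) (s)))) (s))))
3. (p (w (q)) (p (u (r (f (q) (s)))) (p (u (r (f (q) (s)))) (s))))  →  (p (w (q)) (p (u (r (f (q) (s)))) (u (r (f (q) (s))))))
normal form: (p (w (q)) (p (u (r (f (q) (s)))) (u (r (f (q) (s))))))


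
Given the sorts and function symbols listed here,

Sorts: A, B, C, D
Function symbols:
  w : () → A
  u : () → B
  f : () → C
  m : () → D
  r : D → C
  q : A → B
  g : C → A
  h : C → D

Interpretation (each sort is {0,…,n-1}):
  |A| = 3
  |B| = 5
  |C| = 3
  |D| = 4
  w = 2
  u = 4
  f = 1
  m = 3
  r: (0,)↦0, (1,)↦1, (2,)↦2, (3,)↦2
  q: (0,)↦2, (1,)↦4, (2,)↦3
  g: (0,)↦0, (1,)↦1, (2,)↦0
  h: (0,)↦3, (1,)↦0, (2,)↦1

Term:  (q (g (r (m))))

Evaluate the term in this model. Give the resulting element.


value = 2

  m = 3
  (r (m)) = r(3,) = 2
  (g (r (m))) = g(2,) = 0
  (q (g (r (m)))) = q(0,) = 2


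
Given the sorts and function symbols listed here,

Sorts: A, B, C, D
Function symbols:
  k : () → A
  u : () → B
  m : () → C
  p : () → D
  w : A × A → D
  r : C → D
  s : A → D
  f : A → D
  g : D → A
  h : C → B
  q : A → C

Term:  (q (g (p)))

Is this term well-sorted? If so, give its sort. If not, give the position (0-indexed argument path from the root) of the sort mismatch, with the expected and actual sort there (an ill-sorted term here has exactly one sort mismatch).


    (p) : D
  (g (p)) : A
(q (g (p))) : C

well-sorted; sort = C


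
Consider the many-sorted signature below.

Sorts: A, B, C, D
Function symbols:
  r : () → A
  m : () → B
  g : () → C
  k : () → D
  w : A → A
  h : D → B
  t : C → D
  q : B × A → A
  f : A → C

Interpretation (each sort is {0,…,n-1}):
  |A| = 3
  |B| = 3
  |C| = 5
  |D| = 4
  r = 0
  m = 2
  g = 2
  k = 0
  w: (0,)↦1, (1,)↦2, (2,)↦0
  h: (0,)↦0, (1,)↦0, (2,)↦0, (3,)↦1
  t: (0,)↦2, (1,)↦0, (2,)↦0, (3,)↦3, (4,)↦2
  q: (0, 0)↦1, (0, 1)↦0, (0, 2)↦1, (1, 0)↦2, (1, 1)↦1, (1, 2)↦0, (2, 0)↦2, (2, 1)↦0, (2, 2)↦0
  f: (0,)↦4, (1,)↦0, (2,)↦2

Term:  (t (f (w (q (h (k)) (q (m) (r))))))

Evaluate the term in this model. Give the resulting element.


  k = 0
  (h (k)) = h(0,) = 0
  m = 2
  r = 0
  (q (m) (r)) = q(2, 0) = 2
  (q (h (k)) (q (m) (r))) = q(0, 2) = 1
  (w (q (h (k)) (q (m) (r)))) = w(1,) = 2
  (f (w (q (h (k)) (q (m) (r))))) = f(2,) = 2
  (t (f (w (q (h (k)) (q (m) (r)))))) = t(2,) = 0

value = 0


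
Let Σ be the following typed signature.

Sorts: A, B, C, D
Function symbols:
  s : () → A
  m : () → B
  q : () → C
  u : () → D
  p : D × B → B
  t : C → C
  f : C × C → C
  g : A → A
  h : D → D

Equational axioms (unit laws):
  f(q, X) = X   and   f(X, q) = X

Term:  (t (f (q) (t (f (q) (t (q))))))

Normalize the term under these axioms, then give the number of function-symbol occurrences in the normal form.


size = 4

1. (t (f (q) (t (f (q) (t (q))))))  →  (t (t (f (q) (t (q)))))
2. (t (t (f (q) (t (q)))))  →  (t (t (t (q))))
normal form: (t (t (t (q))))


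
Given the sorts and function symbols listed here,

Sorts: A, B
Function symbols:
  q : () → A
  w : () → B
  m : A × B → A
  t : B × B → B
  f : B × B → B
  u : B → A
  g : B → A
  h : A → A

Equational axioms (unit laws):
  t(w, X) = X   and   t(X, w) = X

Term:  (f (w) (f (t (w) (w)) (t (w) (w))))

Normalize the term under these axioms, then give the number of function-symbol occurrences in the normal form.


size = 5

1. (f (w) (f (t (w) (w)) (t (w) (w))))  →  (f (w) (f (w) (t (w) (w))))
2. (f (w) (f (w) (t (w) (w))))  →  (f (w) (f (w) (w)))
normal form: (f (w) (f (w) (w)))


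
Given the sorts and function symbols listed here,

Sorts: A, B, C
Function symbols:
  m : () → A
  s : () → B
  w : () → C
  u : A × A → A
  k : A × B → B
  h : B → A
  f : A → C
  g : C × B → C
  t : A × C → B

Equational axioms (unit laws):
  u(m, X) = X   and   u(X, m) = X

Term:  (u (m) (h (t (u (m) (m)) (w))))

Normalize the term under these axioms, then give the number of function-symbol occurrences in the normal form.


1. (u (m) (h (t (u (m) (m)) (w))))  →  (h (t (u (m) (m)) (w)))
2. (h (t (u (m) (m)) (w)))  →  (h (t (m) (w)))
normal form: (h (t (m) (w)))

size = 4


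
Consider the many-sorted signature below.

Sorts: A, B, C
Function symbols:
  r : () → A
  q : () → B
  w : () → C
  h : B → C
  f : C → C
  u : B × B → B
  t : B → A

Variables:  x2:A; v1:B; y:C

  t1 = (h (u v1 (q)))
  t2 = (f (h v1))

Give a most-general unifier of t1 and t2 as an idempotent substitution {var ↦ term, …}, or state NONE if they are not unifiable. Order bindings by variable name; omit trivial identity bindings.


head clash or occurs-check failure — not unifiable

NONE (not unifiable)


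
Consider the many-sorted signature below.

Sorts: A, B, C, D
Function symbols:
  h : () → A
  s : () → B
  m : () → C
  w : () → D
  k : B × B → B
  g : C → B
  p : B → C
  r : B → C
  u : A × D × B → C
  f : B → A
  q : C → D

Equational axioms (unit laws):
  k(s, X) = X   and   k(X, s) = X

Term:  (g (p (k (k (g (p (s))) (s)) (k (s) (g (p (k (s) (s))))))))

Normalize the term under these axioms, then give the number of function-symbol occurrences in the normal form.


size = 9

1. (g (p (k (k (g (p (s))) (s)) (k (s) (g (p (k (s) (s))))))))  →  (g (p (k (g (p (s))) (k (s) (g (p (k (s) (s))))))))
2. (g (p (k (g (p (s))) (k (s) (g (p (k (s) (s))))))))  →  (g (p (k (g (p (s))) (g (p (k (s) (s)))))))
3. (g (p (k (g (p (s))) (g (p (k (s) (s)))))))  →  (g (p (k (g (p (s))) (g (p (s))))))
normal form: (g (p (k (g (p (s))) (g (p (s))))))


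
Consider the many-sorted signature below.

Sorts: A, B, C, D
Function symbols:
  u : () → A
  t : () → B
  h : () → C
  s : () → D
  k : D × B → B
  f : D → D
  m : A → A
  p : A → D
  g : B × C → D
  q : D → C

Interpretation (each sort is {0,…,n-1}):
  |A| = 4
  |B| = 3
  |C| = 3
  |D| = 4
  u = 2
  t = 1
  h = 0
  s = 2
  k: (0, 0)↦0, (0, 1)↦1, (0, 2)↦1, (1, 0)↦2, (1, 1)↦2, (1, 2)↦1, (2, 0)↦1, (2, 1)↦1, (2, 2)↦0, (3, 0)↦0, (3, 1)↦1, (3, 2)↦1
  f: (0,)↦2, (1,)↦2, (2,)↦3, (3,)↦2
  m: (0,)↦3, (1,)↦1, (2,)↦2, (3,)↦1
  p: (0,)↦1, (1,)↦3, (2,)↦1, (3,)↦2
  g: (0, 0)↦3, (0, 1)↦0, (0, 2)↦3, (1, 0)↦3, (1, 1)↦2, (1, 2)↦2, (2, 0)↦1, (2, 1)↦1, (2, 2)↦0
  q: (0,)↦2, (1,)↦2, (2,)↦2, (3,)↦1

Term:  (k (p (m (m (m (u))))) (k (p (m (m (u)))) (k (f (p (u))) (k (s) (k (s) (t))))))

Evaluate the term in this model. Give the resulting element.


value = 1

  u = 2
  (m (u)) = m(2,) = 2
  (m (m (u))) = m(2,) = 2
  (m (m (m (u)))) = m(2,) = 2
  (p (m (m (m (u))))) = p(2,) = 1
  u = 2
  (m (u)) = m(2,) = 2
  (m (m (u))) = m(2,) = 2
  (p (m (m (u)))) = p(2,) = 1
  u = 2
  (p (u)) = p(2,) = 1
  (f (p (u))) = f(1,) = 2
  s = 2
  s = 2
  t = 1
  (k (s) (t)) = k(2, 1) = 1
  (k (s) (k (s) (t))) = k(2, 1) = 1
  (k (f (p (u))) (k (s) (k (s) (t)))) = k(2, 1) = 1
  (k (p (m (m (u)))) (k (f (p (u))) (k (s) (k (s) (t))))) = k(1, 1) = 2
  (k (p (m (m (m (u))))) (k (p (m (m (u)))) (k (f (p (u))) (k (s) (k (s) (t)))))) = k(1, 2) = 1


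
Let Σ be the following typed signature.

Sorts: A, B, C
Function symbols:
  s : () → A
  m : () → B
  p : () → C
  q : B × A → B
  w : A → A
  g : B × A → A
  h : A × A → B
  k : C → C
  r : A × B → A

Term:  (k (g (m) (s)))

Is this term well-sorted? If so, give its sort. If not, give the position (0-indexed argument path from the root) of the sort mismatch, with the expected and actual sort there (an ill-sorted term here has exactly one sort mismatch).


ill-sorted at position [0]: expected C, got A

    (m) : B
    (s) : A
  (g (m) (s)) : A
(k (g (m) (s))) : ✗ arg 0 at [0] has sort A, expected C


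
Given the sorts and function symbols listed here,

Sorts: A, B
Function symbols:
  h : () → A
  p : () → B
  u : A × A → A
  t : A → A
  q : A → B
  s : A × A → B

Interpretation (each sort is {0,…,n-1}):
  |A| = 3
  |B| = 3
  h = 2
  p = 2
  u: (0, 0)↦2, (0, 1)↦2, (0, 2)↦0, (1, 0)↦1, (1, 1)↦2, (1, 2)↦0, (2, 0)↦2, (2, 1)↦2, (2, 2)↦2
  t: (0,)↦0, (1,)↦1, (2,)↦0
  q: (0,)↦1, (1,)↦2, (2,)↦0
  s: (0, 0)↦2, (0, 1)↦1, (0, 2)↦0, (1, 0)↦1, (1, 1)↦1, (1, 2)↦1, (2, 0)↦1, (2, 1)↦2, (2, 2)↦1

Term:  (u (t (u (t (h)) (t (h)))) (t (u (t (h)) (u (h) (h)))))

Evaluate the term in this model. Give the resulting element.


value = 2

  h = 2
  (t (h)) = t(2,) = 0
  h = 2
  (t (h)) = t(2,) = 0
  (u (t (h)) (t (h))) = u(0, 0) = 2
  (t (u (t (h)) (t (h)))) = t(2,) = 0
  h = 2
  (t (h)) = t(2,) = 0
  h = 2
  h = 2
  (u (h) (h)) = u(2, 2) = 2
  (u (t (h)) (u (h) (h))) = u(0, 2) = 0
  (t (u (t (h)) (u (h) (h)))) = t(0,) = 0
  (u (t (u (t (h)) (t (h)))) (t (u (t (h)) (u (h) (h))))) = u(0, 0) = 2


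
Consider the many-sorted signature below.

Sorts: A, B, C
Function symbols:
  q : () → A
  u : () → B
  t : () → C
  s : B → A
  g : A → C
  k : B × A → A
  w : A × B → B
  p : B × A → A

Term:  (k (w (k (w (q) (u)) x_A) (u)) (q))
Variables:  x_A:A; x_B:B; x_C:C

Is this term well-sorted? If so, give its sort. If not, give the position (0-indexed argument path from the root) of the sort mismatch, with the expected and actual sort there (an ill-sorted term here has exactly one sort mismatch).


well-sorted; sort = A

        (q) : A
        (u) : B
      (w (q) (u)) : B
      x_A : A
    (k (w (q) (u)) x_A) : A
    (u) : B
  (w (k (w (q) (u)) x_A) (u)) : B
  (q) : A
(k (w (k (w (q) (u)) x_A) (u)) (q)) : A


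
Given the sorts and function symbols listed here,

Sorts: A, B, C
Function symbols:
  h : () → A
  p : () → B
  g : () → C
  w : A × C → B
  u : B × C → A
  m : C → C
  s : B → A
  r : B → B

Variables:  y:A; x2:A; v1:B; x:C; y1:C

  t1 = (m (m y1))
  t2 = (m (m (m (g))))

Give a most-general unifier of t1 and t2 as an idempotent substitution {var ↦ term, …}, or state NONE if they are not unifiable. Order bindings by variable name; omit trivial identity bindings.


{y1 ↦ (m (g))}


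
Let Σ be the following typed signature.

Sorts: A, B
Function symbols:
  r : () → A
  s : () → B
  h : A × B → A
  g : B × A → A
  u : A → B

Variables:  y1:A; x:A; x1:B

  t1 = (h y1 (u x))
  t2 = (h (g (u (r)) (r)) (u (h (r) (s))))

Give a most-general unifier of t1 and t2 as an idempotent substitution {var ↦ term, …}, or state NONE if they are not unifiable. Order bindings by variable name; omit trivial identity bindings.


{x ↦ (h (r) (s)), y1 ↦ (g (u (r)) (r))}


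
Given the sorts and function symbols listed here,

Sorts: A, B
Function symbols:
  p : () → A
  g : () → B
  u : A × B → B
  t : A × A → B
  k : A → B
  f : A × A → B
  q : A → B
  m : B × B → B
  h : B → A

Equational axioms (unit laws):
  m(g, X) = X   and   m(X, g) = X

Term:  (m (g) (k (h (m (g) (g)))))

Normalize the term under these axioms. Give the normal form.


normal form = (k (h (g)))

1. (m (g) (k (h (m (g) (g)))))  →  (k (h (m (g) (g))))
2. (k (h (m (g) (g))))  →  (k (h (g)))


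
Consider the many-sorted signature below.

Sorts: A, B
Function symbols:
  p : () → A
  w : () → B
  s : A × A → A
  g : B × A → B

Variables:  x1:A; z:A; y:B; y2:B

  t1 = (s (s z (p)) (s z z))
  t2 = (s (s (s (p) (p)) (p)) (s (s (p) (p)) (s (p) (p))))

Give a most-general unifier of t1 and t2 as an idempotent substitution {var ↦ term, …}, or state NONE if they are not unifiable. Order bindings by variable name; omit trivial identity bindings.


{z ↦ (s (p) (p))}


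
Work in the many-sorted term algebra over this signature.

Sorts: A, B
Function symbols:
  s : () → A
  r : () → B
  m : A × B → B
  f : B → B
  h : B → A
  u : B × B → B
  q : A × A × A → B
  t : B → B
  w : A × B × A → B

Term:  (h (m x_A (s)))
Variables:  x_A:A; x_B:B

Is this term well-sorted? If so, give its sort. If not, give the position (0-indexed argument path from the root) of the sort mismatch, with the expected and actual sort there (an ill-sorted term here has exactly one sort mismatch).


    x_A : A
    (s) : A
  (m x_A (s)) : ✗ arg 1 at [0, 1] has sort A, expected B

ill-sorted at position [0, 1]: expected B, got A


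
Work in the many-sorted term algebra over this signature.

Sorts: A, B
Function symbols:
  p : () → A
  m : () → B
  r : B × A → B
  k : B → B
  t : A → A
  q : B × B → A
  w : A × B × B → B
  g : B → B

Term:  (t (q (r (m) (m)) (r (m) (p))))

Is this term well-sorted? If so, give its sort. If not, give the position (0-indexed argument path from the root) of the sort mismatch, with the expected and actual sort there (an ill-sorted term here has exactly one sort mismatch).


ill-sorted at position [0, 0, 1]: expected A, got B

      (m) : B
      (m) : B
    (r (m) (m)) : ✗ arg 1 at [0, 0, 1] has sort B, expected A
      (m) : B
      (p) : A
    (r (m) (p)) : B


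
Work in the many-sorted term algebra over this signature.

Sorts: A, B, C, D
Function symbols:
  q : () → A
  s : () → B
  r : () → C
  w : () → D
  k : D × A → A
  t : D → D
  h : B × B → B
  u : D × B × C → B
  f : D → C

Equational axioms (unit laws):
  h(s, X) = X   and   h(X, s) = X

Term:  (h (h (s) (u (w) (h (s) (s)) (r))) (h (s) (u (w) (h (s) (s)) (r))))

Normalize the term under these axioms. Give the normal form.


1. (h (h (s) (u (w) (h (s) (s)) (r))) (h (s) (u (w) (h (s) (s)) (r))))  →  (h (u (w) (h (s) (s)) (r)) (h (s) (u (w) (h (s) (s)) (r))))
2. (h (u (w) (h (s) (s)) (r)) (h (s) (u (w) (h (s) (s)) (r))))  →  (h (u (w) (s) (r)) (h (s) (u (w) (h (s) (s)) (r))))
3. (h (u (w) (s) (r)) (h (s) (u (w) (h (s) (s)) (r))))  →  (h (u (w) (s) (r)) (u (w) (h (s) (s)) (r)))
4. (h (u (w) (s) (r)) (u (w) (h (s) (s)) (r)))  →  (h (u (w) (s) (r)) (u (w) (s) (r)))

normal form = (h (u (w) (s) (r)) (u (w) (s) (r)))


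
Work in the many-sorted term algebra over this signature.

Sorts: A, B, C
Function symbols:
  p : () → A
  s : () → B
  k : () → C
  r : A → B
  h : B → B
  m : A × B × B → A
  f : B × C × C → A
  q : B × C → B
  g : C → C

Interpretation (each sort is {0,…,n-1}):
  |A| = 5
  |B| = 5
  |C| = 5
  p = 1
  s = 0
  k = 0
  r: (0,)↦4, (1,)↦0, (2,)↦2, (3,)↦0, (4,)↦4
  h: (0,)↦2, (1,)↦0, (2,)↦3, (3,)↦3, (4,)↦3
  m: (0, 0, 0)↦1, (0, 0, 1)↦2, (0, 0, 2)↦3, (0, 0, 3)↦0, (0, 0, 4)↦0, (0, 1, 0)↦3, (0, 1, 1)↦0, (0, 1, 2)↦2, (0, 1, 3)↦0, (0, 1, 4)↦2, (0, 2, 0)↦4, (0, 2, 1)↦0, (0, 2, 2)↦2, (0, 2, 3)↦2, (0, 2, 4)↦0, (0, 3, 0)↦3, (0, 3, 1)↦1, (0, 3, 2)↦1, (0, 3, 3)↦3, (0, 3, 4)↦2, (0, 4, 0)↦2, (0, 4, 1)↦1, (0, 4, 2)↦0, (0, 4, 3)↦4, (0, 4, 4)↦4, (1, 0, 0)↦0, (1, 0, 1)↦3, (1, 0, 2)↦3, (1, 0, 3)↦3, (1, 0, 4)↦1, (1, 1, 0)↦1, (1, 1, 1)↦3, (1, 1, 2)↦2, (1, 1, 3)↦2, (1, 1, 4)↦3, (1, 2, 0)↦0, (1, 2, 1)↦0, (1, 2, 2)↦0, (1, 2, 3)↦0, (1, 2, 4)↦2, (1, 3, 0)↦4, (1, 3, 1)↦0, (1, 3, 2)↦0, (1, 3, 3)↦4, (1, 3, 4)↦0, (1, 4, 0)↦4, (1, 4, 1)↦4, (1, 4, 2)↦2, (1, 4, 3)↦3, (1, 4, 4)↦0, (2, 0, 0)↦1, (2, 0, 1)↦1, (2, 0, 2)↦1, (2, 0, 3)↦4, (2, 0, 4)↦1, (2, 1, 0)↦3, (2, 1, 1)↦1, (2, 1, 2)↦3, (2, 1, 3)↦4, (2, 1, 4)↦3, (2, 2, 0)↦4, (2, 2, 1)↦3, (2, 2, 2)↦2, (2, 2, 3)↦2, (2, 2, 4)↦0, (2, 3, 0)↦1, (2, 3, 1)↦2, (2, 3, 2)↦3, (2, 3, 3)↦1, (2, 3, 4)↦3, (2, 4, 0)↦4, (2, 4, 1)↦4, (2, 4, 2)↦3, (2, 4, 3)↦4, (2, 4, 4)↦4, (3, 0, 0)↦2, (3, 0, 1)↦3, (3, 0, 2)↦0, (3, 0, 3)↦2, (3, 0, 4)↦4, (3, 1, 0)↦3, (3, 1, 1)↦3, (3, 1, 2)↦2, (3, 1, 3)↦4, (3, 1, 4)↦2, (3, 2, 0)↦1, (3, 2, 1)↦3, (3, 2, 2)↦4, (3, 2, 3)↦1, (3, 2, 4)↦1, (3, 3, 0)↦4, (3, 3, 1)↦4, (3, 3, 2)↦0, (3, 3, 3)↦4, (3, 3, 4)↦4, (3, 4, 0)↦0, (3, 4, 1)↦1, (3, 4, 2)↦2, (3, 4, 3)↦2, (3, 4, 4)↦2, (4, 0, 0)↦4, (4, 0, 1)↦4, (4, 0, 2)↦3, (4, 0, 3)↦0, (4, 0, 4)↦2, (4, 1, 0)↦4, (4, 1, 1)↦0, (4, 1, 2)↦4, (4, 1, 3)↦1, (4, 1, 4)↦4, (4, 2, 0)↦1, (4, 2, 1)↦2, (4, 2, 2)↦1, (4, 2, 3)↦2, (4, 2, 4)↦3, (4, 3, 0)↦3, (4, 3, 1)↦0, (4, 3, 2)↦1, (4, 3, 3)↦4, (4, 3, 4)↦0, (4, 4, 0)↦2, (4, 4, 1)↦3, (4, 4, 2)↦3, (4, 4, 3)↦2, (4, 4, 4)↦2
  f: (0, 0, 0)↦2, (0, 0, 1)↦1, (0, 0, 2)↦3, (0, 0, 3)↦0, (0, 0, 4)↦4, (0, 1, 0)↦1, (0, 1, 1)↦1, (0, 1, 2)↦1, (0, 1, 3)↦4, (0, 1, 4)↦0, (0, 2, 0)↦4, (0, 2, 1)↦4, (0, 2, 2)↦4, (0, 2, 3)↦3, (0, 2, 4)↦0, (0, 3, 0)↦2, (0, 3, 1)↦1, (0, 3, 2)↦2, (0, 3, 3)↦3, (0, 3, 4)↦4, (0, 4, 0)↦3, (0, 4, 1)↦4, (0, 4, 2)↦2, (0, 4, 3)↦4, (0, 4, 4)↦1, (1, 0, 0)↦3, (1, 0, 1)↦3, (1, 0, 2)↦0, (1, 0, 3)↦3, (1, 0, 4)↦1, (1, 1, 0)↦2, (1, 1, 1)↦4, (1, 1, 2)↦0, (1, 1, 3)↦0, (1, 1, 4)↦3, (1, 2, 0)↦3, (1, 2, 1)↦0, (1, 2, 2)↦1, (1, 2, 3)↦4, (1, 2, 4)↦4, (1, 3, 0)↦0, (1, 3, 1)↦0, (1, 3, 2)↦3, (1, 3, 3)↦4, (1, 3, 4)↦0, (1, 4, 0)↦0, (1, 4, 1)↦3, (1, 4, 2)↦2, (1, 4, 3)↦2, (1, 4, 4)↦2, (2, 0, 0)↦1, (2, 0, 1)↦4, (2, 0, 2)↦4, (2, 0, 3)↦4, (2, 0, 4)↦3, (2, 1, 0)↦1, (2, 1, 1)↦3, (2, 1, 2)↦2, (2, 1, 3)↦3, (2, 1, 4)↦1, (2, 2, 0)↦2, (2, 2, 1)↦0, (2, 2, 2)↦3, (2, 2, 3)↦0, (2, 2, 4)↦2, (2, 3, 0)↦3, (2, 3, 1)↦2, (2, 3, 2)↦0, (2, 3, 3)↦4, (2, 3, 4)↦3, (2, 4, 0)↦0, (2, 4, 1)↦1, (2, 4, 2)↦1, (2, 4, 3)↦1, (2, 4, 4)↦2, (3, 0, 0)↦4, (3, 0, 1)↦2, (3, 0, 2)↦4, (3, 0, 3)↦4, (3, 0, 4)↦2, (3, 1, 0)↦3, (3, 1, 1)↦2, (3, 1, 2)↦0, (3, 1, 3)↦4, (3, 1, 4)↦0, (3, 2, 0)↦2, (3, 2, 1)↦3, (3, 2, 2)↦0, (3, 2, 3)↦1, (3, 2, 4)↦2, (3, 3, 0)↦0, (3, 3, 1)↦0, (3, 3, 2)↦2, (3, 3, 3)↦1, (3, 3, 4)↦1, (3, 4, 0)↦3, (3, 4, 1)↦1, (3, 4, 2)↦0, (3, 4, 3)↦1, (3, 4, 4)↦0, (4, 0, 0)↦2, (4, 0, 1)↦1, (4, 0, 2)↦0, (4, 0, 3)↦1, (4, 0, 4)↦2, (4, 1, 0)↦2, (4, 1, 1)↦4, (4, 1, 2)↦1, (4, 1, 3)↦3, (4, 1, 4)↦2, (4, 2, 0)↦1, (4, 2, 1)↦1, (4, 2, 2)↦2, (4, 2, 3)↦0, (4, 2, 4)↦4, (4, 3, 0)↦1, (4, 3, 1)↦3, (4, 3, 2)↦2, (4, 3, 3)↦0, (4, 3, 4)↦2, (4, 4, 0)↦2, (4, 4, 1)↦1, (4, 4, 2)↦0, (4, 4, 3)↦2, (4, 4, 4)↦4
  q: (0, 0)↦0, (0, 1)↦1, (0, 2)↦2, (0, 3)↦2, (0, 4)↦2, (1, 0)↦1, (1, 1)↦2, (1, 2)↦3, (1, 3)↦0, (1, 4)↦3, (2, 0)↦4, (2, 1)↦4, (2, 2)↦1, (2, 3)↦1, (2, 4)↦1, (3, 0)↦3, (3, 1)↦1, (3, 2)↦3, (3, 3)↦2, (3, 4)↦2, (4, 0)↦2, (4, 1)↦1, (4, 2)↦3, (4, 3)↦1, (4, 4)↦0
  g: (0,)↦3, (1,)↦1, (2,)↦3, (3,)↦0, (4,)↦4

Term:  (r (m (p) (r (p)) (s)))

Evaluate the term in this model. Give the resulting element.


  p = 1
  p = 1
  (r (p)) = r(1,) = 0
  s = 0
  (m (p) (r (p)) (s)) = m(1, 0, 0) = 0
  (r (m (p) (r (p)) (s))) = r(0,) = 4

value = 4


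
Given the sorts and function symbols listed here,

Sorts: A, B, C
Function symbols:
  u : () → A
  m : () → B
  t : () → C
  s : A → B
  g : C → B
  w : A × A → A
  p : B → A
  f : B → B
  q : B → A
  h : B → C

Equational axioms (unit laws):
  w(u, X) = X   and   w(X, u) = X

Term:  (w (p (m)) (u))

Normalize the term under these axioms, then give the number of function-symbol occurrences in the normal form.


size = 2

1. (w (p (m)) (u))  →  (p (m))
normal form: (p (m))


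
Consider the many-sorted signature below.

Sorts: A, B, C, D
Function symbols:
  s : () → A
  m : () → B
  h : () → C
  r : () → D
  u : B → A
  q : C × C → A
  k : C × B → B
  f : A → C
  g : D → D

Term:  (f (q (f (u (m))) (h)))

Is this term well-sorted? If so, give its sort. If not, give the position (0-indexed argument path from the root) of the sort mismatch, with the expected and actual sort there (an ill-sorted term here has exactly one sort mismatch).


well-sorted; sort = C

        (m) : B
      (u (m)) : A
    (f (u (m))) : C
    (h) : C
  (q (f (u (m))) (h)) : A
(f (q (f (u (m))) (h))) : C


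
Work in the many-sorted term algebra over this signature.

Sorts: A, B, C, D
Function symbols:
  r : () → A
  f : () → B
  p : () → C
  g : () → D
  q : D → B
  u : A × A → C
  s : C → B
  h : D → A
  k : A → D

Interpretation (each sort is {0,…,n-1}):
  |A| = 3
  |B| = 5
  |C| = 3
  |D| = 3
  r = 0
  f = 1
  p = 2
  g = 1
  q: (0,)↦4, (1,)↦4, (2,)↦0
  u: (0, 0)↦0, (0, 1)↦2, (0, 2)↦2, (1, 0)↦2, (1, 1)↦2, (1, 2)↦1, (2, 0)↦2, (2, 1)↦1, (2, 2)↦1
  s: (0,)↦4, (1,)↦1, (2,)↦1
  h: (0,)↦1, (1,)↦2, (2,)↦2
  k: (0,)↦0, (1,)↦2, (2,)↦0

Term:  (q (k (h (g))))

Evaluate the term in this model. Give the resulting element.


value = 4

  g = 1
  (h (g)) = h(1,) = 2
  (k (h (g))) = k(2,) = 0
  (q (k (h (g)))) = q(0,) = 4


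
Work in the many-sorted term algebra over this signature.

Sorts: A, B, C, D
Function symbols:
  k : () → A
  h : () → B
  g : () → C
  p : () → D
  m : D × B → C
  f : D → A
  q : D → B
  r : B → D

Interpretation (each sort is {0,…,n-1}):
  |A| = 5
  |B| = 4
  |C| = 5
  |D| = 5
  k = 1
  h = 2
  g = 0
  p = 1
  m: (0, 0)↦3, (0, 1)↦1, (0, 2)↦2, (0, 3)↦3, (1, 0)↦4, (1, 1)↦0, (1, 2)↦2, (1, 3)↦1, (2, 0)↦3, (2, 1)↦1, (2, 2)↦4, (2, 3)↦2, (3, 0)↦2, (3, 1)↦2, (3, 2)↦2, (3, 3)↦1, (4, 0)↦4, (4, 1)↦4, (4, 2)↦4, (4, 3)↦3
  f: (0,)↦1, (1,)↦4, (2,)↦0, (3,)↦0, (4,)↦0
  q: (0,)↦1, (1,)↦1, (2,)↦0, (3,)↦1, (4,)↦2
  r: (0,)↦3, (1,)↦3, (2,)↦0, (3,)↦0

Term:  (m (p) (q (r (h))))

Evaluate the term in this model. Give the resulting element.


value = 0

  p = 1
  h = 2
  (r (h)) = r(2,) = 0
  (q (r (h))) = q(0,) = 1
  (m (p) (q (r (h)))) = m(1, 1) = 0


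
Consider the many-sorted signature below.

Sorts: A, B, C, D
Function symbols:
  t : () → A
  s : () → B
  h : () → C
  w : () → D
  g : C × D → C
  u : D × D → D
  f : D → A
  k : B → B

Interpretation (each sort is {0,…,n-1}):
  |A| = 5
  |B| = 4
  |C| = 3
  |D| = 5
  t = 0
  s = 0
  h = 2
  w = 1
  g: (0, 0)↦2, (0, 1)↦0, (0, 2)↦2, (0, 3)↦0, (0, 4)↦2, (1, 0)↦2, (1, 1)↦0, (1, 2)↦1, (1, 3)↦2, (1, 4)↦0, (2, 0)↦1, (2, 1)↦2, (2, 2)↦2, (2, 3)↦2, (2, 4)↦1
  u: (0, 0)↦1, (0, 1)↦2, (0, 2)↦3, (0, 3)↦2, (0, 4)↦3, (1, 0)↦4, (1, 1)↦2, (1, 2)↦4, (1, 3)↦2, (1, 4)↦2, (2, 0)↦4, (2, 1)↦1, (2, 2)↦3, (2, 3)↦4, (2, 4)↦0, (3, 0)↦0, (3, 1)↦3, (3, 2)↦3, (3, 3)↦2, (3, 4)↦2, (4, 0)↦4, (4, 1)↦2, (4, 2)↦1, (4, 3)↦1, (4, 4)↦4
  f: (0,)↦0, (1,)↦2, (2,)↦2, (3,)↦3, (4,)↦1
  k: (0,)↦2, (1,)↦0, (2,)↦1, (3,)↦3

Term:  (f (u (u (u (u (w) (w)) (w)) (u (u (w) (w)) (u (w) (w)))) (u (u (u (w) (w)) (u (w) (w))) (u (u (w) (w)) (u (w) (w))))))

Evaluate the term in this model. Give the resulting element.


value = 3

  w = 1
  w = 1
  (u (w) (w)) = u(1, 1) = 2
  w = 1
  (u (u (w) (w)) (w)) = u(2, 1) = 1
  w = 1
  w = 1
  (u (w) (w)) = u(1, 1) = 2
  w = 1
  w = 1
  (u (w) (w)) = u(1, 1) = 2
  (u (u (w) (w)) (u (w) (w))) = u(2, 2) = 3
  (u (u (u (w) (w)) (w)) (u (u (w) (w)) (u (w) (w)))) = u(1, 3) = 2
  w = 1
  w = 1
  (u (w) (w)) = u(1, 1) = 2
  w = 1
  w = 1
  (u (w) (w)) = u(1, 1) = 2
  (u (u (w) (w)) (u (w) (w))) = u(2, 2) = 3
  w = 1
  w = 1
  (u (w) (w)) = u(1, 1) = 2
  w = 1
  w = 1
  (u (w) (w)) = u(1, 1) = 2
  (u (u (w) (w)) (u (w) (w))) = u(2, 2) = 3
  (u (u (u (w) (w)) (u (w) (w))) (u (u (w) (w)) (u (w) (w)))) = u(3, 3) = 2
  (u (u (u (u (w) (w)) (w)) (u (u (w) (w)) (u (w) (w)))) (u (u (u (w) (w)) (u (w) (w))) (u (u (w) (w)) (u (w) (w))))) = u(2, 2) = 3
  (f (u (u (u (u (w) (w)) (w)) (u (u (w) (w)) (u (w) (w)))) (u (u (u (w) (w)) (u (w) (w))) (u (u (w) (w)) (u (w) (w)))))) = f(3,) = 3


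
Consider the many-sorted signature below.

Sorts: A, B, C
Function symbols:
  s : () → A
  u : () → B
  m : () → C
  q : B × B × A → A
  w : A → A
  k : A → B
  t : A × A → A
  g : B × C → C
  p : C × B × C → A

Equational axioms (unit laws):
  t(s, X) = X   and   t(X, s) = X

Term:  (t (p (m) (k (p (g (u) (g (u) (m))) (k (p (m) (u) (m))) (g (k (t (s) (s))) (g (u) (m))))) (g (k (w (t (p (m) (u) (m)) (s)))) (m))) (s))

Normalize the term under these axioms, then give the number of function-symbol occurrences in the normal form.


1. (t (p (m) (k (p (g (u) (g (u) (m))) (k (p (m) (u) (m))) (g (k (t (s) (s))) (g (u) (m))))) (g (k (w (t (p (m) (u) (m)) (s)))) (m))) (s))  →  (p (m) (k (p (g (u) (g (u) (m))) (k (p (m) (u) (m))) (g (k (t (s) (s))) (g (u) (m))))) (g (k (w (t (p (m) (u) (m)) (s)))) (m)))
2. (p (m) (k (p (g (u) (g (u) (m))) (k (p (m) (u) (m))) (g (k (t (s) (s))) (g (u) (m))))) (g (k (w (t (p (m) (u) (m)) (s)))) (m)))  →  (p (m) (k (p (g (u) (g (u) (m))) (k (p (m) (u) (m))) (g (k (s)) (g (u) (m))))) (g (k (w (t (p (m) (u) (m)) (s)))) (m)))
3. (p (m) (k (p (g (u) (g (u) (m))) (k (p (m) (u) (m))) (g (k (s)) (g (u) (m))))) (g (k (w (t (p (m) (u) (m)) (s)))) (m)))  →  (p (m) (k (p (g (u) (g (u) (m))) (k (p (m) (u) (m))) (g (k (s)) (g (u) (m))))) (g (k (w (p (m) (u) (m)))) (m)))
normal form: (p (m) (k (p (g (u) (g (u) (m))) (k (p (m) (u) (m))) (g (k (s)) (g (u) (m))))) (g (k (w (p (m) (u) (m)))) (m)))

size = 28


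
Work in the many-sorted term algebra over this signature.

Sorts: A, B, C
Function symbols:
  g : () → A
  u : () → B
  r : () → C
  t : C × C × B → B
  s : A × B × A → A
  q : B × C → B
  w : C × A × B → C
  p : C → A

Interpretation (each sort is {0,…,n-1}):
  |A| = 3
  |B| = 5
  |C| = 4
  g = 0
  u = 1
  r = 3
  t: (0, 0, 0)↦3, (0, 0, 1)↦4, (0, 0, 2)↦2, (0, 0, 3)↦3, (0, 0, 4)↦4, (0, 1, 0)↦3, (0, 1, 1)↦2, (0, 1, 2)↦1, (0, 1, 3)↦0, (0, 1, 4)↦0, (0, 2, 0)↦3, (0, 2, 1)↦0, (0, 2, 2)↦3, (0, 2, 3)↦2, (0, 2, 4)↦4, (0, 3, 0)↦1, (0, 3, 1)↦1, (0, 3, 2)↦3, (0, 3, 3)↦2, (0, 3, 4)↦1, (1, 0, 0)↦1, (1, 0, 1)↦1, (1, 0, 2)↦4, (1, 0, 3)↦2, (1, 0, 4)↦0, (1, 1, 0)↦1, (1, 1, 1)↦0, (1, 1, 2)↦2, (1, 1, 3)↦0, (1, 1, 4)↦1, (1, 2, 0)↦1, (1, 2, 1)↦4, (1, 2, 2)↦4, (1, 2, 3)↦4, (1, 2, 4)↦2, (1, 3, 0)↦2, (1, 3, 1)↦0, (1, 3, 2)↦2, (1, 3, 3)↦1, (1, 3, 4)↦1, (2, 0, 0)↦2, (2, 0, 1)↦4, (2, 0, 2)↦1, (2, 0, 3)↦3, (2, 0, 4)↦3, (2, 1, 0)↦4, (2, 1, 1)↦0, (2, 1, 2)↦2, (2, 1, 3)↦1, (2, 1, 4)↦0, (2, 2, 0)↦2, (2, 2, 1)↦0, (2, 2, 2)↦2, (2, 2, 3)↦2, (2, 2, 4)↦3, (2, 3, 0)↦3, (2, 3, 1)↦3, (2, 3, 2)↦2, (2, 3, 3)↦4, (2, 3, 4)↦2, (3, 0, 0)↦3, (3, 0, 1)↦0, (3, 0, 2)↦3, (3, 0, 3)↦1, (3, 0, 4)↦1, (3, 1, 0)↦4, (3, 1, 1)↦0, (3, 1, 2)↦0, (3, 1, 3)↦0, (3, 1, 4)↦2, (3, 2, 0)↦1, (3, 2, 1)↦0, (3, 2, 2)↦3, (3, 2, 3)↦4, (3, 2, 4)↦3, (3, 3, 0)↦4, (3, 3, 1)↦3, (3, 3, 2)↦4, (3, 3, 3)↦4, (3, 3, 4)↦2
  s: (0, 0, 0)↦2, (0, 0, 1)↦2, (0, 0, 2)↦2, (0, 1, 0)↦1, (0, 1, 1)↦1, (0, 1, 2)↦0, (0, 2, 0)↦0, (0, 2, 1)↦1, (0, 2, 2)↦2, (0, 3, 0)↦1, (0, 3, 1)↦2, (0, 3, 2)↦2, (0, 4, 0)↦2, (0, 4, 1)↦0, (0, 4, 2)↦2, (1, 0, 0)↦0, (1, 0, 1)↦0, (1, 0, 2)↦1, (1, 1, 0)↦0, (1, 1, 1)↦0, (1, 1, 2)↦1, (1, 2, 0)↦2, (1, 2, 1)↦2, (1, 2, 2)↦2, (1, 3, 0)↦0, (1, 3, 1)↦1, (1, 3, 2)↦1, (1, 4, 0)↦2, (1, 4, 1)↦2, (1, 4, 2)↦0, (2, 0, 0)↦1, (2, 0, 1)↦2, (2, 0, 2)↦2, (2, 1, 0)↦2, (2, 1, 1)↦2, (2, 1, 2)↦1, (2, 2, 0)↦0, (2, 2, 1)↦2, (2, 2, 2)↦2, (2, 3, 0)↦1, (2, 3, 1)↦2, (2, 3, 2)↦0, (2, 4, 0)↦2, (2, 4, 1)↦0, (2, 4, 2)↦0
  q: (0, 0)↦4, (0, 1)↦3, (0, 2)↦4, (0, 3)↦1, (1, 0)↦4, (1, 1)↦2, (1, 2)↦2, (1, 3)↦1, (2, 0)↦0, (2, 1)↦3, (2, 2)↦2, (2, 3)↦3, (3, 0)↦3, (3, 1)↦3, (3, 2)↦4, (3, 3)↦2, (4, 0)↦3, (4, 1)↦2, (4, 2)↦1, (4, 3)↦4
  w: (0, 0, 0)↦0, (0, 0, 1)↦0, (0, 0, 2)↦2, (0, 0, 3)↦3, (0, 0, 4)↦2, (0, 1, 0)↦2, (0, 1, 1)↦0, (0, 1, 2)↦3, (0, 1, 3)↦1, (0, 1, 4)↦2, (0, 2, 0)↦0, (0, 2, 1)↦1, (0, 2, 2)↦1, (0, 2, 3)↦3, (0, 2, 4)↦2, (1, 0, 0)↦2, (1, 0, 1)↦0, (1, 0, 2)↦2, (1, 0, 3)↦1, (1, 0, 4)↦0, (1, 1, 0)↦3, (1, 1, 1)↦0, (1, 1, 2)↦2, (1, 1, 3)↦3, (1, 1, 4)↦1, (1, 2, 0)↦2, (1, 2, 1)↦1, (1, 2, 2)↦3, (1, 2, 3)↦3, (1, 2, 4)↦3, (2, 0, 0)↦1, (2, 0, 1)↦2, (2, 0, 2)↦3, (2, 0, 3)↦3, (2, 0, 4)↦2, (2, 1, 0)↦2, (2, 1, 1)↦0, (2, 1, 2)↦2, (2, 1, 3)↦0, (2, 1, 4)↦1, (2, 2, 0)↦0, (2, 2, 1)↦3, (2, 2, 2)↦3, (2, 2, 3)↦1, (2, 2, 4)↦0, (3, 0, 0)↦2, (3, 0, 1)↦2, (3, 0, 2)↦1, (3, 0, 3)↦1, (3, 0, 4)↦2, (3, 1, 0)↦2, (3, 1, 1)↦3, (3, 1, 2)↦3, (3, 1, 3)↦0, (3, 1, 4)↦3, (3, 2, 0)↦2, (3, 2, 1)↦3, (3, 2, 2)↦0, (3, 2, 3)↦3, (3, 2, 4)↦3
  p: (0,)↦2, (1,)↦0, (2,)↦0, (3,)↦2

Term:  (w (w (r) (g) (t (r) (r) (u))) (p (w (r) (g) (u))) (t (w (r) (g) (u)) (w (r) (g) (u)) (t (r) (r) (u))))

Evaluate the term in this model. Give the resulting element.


value = 2

  r = 3
  g = 0
  r = 3
  r = 3
  u = 1
  (t (r) (r) (u)) = t(3, 3, 1) = 3
  (w (r) (g) (t (r) (r) (u))) = w(3, 0, 3) = 1
  r = 3
  g = 0
  u = 1
  (w (r) (g) (u)) = w(3, 0, 1) = 2
  (p (w (r) (g) (u))) = p(2,) = 0
  r = 3
  g = 0
  u = 1
  (w (r) (g) (u)) = w(3, 0, 1) = 2
  r = 3
  g = 0
  u = 1
  (w (r) (g) (u)) = w(3, 0, 1) = 2
  r = 3
  r = 3
  u = 1
  (t (r) (r) (u)) = t(3, 3, 1) = 3
  (t (w (r) (g) (u)) (w (r) (g) (u)) (t (r) (r) (u))) = t(2, 2, 3) = 2
  (w (w (r) (g) (t (r) (r) (u))) (p (w (r) (g) (u))) (t (w (r) (g) (u)) (w (r) (g) (u)) (t (r) (r) (u)))) = w(1, 0, 2) = 2
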